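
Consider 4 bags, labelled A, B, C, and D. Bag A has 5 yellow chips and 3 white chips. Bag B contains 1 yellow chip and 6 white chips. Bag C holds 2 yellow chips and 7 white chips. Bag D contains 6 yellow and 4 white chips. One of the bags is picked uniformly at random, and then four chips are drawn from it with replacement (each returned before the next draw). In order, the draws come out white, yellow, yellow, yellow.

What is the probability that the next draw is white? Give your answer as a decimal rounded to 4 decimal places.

0.4110

The likelihood of the observed sequence under each hypothesis: P(data | bag A) = (3/8)(5/8)(5/8)(5/8) = 0.091553; P(data | bag B) = (6/7)(1/7)(1/7)(1/7) = 0.002499; P(data | bag C) = (7/9)(2/9)(2/9)(2/9) = 0.0085353; P(data | bag D) = (4/10)(6/10)(6/10)(6/10) = 0.0864.
The prior-weighted likelihoods are 1/4 · 0.091553 = 0.022888, 1/4 · 0.002499 = 0.00062474, 1/4 · 0.0085353 = 0.0021338, 1/4 · 0.0864 = 0.0216; summing to 0.047247.
Dividing through by the total gives posterior P(bag A | data) = 0.48444, P(bag B | data) = 0.013223, P(bag C | data) = 0.045163, P(bag D | data) = 0.45717.
Averaging over the posterior, P(white next | data) = (3/8)(0.48444) + (6/7)(0.013223) + (7/9)(0.045163) + (2/5)(0.45717) = 0.411.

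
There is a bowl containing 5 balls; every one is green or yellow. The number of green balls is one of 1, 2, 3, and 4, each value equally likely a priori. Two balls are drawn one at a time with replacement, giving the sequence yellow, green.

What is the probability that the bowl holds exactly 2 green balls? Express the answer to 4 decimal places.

0.3000

For each hypothesis, P(data | H) works out to: P(data | r = 1) = (4/5)(1/5) = 4/25; P(data | r = 2) = (3/5)(2/5) = 6/25; P(data | r = 3) = (2/5)(3/5) = 6/25; P(data | r = 4) = (1/5)(4/5) = 4/25.
The prior-weighted likelihoods are 1/4 · 4/25 = 1/25, 1/4 · 6/25 = 3/50, 1/4 · 6/25 = 3/50, 1/4 · 4/25 = 1/25; summing to 1/5.
By Bayes' rule, P(r = 2 | data) = (3/50) / (1/5) = 3/10.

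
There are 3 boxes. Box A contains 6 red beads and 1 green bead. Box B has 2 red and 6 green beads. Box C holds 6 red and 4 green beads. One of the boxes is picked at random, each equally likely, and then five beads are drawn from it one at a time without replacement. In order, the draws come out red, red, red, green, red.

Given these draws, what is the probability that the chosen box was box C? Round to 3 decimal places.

0.250

Under each hypothesis, the probability of the observed sequence is: P(data | box A) = (6/7)(5/6)(4/5)(1/4)(3/3) = 1/7; P(data | box B) = (2/8)(1/7)(0/6) = 0; P(data | box C) = (6/10)(5/9)(4/8)(4/7)(3/6) = 1/21.
The prior-weighted likelihoods are 1/3 · 1/7 = 1/21, 1/3 · 0 = 0, 1/3 · 1/21 = 1/63; these sum to 4/63.
Therefore the posterior P(box C | data) = (1/63) / (4/63) = 1/4.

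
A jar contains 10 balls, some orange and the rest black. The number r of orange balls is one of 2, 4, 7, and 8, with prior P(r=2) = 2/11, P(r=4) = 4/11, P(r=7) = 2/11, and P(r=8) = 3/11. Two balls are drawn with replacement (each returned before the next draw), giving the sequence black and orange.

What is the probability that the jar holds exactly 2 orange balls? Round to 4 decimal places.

0.1468

Compute the likelihood of the observed sequence for each case: P(data | r = 2) = (8/10)(2/10) = 4/25; P(data | r = 4) = (6/10)(4/10) = 6/25; P(data | r = 7) = (3/10)(7/10) = 21/100; P(data | r = 8) = (2/10)(8/10) = 4/25.
The prior-weighted likelihoods are 2/11 · 4/25 = 8/275, 4/11 · 6/25 = 24/275, 2/11 · 21/100 = 21/550, 3/11 · 4/25 = 12/275; summing to 109/550.
So P(r = 2 | data) = (8/275) / (109/550) = 16/109.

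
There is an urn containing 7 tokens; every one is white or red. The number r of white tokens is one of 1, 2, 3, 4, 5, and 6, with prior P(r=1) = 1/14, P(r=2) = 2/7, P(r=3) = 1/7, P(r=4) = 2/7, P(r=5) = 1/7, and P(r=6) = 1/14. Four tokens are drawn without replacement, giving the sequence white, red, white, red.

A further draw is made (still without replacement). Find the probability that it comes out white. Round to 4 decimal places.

Compute the likelihood of the observed sequence for each case: P(data | r = 1) = (1/7)(6/6)(0/5) = 0; P(data | r = 2) = (2/7)(5/6)(1/5)(4/4) = 1/21; P(data | r = 3) = (3/7)(4/6)(2/5)(3/4) = 3/35; P(data | r = 4) = (4/7)(3/6)(3/5)(2/4) = 3/35; P(data | r = 5) = (5/7)(2/6)(4/5)(1/4) = 1/21; P(data | r = 6) = (6/7)(1/6)(5/5)(0/4) = 0.
The prior-weighted likelihoods are 1/14 · 0 = 0, 2/7 · 1/21 = 2/147, 1/7 · 3/35 = 3/245, 2/7 · 3/35 = 6/245, 1/7 · 1/21 = 1/147, 1/14 · 0 = 0; with total 2/35.
Normalising, the posterior is P(r = 1 | data) = 0, P(r = 2 | data) = 5/21, P(r = 3 | data) = 3/14, P(r = 4 | data) = 3/7, P(r = 5 | data) = 5/42, P(r = 6 | data) = 0.
Averaging over the posterior, P(white next | data) = (0)(5/21) + (1/3)(3/14) + (2/3)(3/7) + (1)(5/42) = 10/21.

0.4762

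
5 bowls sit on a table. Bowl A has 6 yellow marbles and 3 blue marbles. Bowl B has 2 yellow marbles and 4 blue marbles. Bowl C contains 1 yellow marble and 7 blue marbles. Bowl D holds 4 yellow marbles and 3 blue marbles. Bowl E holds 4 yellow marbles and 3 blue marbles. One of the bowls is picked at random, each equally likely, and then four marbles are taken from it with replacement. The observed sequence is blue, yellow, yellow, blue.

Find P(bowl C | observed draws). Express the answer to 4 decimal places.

For each hypothesis, P(data | H) works out to: P(data | bowl A) = (3/9)(6/9)(6/9)(3/9) = 0.049383; P(data | bowl B) = (4/6)(2/6)(2/6)(4/6) = 0.049383; P(data | bowl C) = (7/8)(1/8)(1/8)(7/8) = 0.011963; P(data | bowl D) = (3/7)(4/7)(4/7)(3/7) = 0.059975; P(data | bowl E) = (3/7)(4/7)(4/7)(3/7) = 0.059975.
Multiplying each by its prior: 1/5 · 0.049383 = 0.0098765, 1/5 · 0.049383 = 0.0098765, 1/5 · 0.011963 = 0.0023926, 1/5 · 0.059975 = 0.011995, 1/5 · 0.059975 = 0.011995; summing to 0.046136.
By Bayes' rule, P(bowl C | data) = (0.0023926) / (0.046136) = 0.05186.

0.0519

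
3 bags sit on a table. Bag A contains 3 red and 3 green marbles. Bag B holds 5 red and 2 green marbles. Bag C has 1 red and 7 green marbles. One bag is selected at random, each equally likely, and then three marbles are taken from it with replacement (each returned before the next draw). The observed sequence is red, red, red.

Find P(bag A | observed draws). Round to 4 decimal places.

0.2544

Compute the likelihood of the observed sequence for each case: P(data | bag A) = (3/6)(3/6)(3/6) = 0.125; P(data | bag B) = (5/7)(5/7)(5/7) = 0.36443; P(data | bag C) = (1/8)(1/8)(1/8) = 0.0019531.
Multiplying each by its prior: 1/3 · 0.125 = 0.041667, 1/3 · 0.36443 = 0.12148, 1/3 · 0.0019531 = 0.00065104; with total 0.16379.
Hence P(bag A | data) = (0.041667) / (0.16379) = 0.25438.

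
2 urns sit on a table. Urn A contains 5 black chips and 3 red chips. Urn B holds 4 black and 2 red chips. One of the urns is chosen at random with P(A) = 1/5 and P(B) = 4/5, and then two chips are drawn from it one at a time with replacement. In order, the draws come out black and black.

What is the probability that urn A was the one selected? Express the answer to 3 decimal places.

0.180

The likelihood of the observed sequence under each hypothesis: P(data | urn A) = (5/8)(5/8) = 0.39062; P(data | urn B) = (4/6)(4/6) = 0.44444.
The prior-weighted likelihoods are 1/5 · 0.39062 = 0.078125, 4/5 · 0.44444 = 0.35556; with total 0.43368.
Hence P(urn A | data) = (0.078125) / (0.43368) = 0.18014.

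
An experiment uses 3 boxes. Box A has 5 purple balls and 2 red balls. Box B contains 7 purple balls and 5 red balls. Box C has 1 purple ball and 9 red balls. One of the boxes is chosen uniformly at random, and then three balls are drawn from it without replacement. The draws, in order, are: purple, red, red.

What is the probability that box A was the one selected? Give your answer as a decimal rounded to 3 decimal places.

Compute the likelihood of the observed sequence for each case: P(data | box A) = (5/7)(2/6)(1/5) = 0.047619; P(data | box B) = (7/12)(5/11)(4/10) = 0.10606; P(data | box C) = (1/10)(9/9)(8/8) = 0.1.
Multiplying each by its prior: 1/3 · 0.047619 = 0.015873, 1/3 · 0.10606 = 0.035354, 1/3 · 0.1 = 0.033333; summing to 0.08456.
Therefore the posterior P(box A | data) = (0.015873) / (0.08456) = 0.18771.

0.188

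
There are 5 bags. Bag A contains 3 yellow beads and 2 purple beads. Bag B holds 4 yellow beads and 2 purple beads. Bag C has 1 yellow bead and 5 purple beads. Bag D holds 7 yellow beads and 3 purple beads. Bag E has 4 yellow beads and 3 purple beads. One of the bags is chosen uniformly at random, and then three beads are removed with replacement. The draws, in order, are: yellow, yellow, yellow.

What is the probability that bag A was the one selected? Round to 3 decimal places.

The likelihood of the observed sequence under each hypothesis: P(data | bag A) = (3/5)(3/5)(3/5) = 0.216; P(data | bag B) = (4/6)(4/6)(4/6) = 0.2963; P(data | bag C) = (1/6)(1/6)(1/6) = 0.0046296; P(data | bag D) = (7/10)(7/10)(7/10) = 0.343; P(data | bag E) = (4/7)(4/7)(4/7) = 0.18659.
Multiplying each by its prior: 1/5 · 0.216 = 0.0432, 1/5 · 0.2963 = 0.059259, 1/5 · 0.0046296 = 0.00092593, 1/5 · 0.343 = 0.0686, 1/5 · 0.18659 = 0.037318; with total 0.2093.
Hence P(bag A | data) = (0.0432) / (0.2093) = 0.2064.

0.206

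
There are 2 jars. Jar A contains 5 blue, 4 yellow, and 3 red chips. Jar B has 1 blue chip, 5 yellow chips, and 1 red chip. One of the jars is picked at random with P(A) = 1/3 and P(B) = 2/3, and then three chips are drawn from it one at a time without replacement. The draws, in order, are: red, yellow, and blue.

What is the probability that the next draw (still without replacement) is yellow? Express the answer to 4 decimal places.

The likelihood of the observed sequence under each hypothesis: P(data | jar A) = (3/12)(4/11)(5/10) = 0.045455; P(data | jar B) = (1/7)(5/6)(1/5) = 0.02381.
Multiplying each by its prior: 1/3 · 0.045455 = 0.015152, 2/3 · 0.02381 = 0.015873; with total 0.031025.
Normalising, the posterior is P(jar A | data) = 0.48837, P(jar B | data) = 0.51163.
Averaging over the posterior, P(yellow next | data) = (1/3)(0.48837) + (1)(0.51163) = 0.67442.

0.6744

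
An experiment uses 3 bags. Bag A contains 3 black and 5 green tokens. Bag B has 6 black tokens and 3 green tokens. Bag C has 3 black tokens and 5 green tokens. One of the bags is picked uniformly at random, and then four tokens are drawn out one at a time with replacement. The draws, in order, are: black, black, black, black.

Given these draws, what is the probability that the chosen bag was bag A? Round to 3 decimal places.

For each hypothesis, P(data | H) works out to: P(data | bag A) = (3/8)(3/8)(3/8)(3/8) = 0.019775; P(data | bag B) = (6/9)(6/9)(6/9)(6/9) = 0.19753; P(data | bag C) = (3/8)(3/8)(3/8)(3/8) = 0.019775.
Multiplying each by its prior: 1/3 · 0.019775 = 0.0065918, 1/3 · 0.19753 = 0.065844, 1/3 · 0.019775 = 0.0065918; these sum to 0.079027.
Hence P(bag A | data) = (0.0065918) / (0.079027) = 0.083412.

0.083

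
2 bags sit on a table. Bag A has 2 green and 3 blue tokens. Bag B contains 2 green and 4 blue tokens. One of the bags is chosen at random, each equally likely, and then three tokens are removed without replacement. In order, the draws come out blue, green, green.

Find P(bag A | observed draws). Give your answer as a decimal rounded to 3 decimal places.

0.600

Under each hypothesis, the probability of the observed sequence is: P(data | bag A) = (3/5)(2/4)(1/3) = 1/10; P(data | bag B) = (4/6)(2/5)(1/4) = 1/15.
Multiplying each by its prior: 1/2 · 1/10 = 1/20, 1/2 · 1/15 = 1/30; summing to 1/12.
By Bayes' rule, P(bag A | data) = (1/20) / (1/12) = 3/5.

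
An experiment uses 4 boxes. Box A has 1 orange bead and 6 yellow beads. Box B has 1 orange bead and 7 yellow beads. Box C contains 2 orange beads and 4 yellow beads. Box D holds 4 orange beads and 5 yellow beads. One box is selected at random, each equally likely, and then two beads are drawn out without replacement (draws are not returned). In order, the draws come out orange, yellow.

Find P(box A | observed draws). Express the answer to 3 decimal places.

The likelihood of the observed sequence under each hypothesis: P(data | box A) = (1/7)(6/6) = 0.14286; P(data | box B) = (1/8)(7/7) = 0.125; P(data | box C) = (2/6)(4/5) = 0.26667; P(data | box D) = (4/9)(5/8) = 0.27778.
Multiplying each by its prior: 1/4 · 0.14286 = 0.035714, 1/4 · 0.125 = 0.03125, 1/4 · 0.26667 = 0.066667, 1/4 · 0.27778 = 0.069444; these sum to 0.20308.
Hence P(box A | data) = (0.035714) / (0.20308) = 0.17587.

0.176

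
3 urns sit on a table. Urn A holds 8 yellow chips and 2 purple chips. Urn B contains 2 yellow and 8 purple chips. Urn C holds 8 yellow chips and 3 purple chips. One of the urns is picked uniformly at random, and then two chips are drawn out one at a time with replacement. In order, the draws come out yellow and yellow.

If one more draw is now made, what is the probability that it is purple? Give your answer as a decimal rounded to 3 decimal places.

Under each hypothesis, the probability of the observed sequence is: P(data | urn A) = (8/10)(8/10) = 0.64; P(data | urn B) = (2/10)(2/10) = 0.04; P(data | urn C) = (8/11)(8/11) = 0.52893.
Multiplying each by its prior: 1/3 · 0.64 = 0.21333, 1/3 · 0.04 = 0.013333, 1/3 · 0.52893 = 0.17631; with total 0.40298.
Dividing through by the total gives posterior P(urn A | data) = 0.5294, P(urn B | data) = 0.033087, P(urn C | data) = 0.43752.
Averaging over the posterior, P(purple next | data) = (1/5)(0.5294) + (4/5)(0.033087) + (3/11)(0.43752) = 0.25167.

0.252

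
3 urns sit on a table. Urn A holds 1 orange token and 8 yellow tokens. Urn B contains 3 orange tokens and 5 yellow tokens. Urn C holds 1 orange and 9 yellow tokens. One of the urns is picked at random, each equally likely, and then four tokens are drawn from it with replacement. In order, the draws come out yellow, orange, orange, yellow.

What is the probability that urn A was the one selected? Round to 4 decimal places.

Compute the likelihood of the observed sequence for each case: P(data | urn A) = (8/9)(1/9)(1/9)(8/9) = 0.0097546; P(data | urn B) = (5/8)(3/8)(3/8)(5/8) = 0.054932; P(data | urn C) = (9/10)(1/10)(1/10)(9/10) = 0.0081.
Multiplying each by its prior: 1/3 · 0.0097546 = 0.0032515, 1/3 · 0.054932 = 0.018311, 1/3 · 0.0081 = 0.0027; summing to 0.024262.
So P(urn A | data) = (0.0032515) / (0.024262) = 0.13402.

0.1340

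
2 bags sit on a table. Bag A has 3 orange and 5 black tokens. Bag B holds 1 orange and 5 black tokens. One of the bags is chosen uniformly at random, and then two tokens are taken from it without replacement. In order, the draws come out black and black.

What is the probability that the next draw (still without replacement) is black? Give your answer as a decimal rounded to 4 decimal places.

For each hypothesis, P(data | H) works out to: P(data | bag A) = (5/8)(4/7) = 5/14; P(data | bag B) = (5/6)(4/5) = 2/3.
Weighting by the prior gives 1/2 · 5/14 = 5/28, 1/2 · 2/3 = 1/3; these sum to 43/84.
The posterior is then P(bag A | data) = 15/43, P(bag B | data) = 28/43.
So P(black next | data) = Σ P(black next | H) P(H | data) = (1/2)(15/43) + (3/4)(28/43) = 57/86.

0.6628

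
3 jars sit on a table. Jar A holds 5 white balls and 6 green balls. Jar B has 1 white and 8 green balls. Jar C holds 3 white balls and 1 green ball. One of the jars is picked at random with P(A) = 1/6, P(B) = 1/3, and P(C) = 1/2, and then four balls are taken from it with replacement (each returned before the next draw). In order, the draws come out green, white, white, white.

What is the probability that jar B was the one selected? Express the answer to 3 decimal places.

For each hypothesis, P(data | H) works out to: P(data | jar A) = (6/11)(5/11)(5/11)(5/11) = 0.051226; P(data | jar B) = (8/9)(1/9)(1/9)(1/9) = 0.0012193; P(data | jar C) = (1/4)(3/4)(3/4)(3/4) = 0.10547.
The prior-weighted likelihoods are 1/6 · 0.051226 = 0.0085377, 1/3 · 0.0012193 = 0.00040644, 1/2 · 0.10547 = 0.052734; summing to 0.061678.
By Bayes' rule, P(jar B | data) = (0.00040644) / (0.061678) = 0.0065897.

0.007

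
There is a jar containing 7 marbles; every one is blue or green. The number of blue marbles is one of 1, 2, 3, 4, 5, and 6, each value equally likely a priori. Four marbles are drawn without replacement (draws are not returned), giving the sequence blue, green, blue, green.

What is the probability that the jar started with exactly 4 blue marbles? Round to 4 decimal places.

Under each hypothesis, the probability of the observed sequence is: P(data | r = 1) = (1/7)(6/6)(0/5) = 0; P(data | r = 2) = (2/7)(5/6)(1/5)(4/4) = 1/21; P(data | r = 3) = (3/7)(4/6)(2/5)(3/4) = 3/35; P(data | r = 4) = (4/7)(3/6)(3/5)(2/4) = 3/35; P(data | r = 5) = (5/7)(2/6)(4/5)(1/4) = 1/21; P(data | r = 6) = (6/7)(1/6)(5/5)(0/4) = 0.
The prior-weighted likelihoods are 1/6 · 0 = 0, 1/6 · 1/21 = 1/126, 1/6 · 3/35 = 1/70, 1/6 · 3/35 = 1/70, 1/6 · 1/21 = 1/126, 1/6 · 0 = 0; with total 2/45.
Hence P(r = 4 | data) = (1/70) / (2/45) = 9/28.

0.3214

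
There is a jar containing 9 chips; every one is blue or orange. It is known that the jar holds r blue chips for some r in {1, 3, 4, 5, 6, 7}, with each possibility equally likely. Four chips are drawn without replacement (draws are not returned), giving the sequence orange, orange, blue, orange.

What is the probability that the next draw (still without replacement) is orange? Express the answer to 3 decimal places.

0.615

The likelihood of the observed sequence under each hypothesis: P(data | r = 1) = (8/9)(7/8)(1/7)(6/6) = 1/9; P(data | r = 3) = (6/9)(5/8)(3/7)(4/6) = 5/42; P(data | r = 4) = (5/9)(4/8)(4/7)(3/6) = 5/63; P(data | r = 5) = (4/9)(3/8)(5/7)(2/6) = 5/126; P(data | r = 6) = (3/9)(2/8)(6/7)(1/6) = 1/84; P(data | r = 7) = (2/9)(1/8)(7/7)(0/6) = 0.
Multiplying each by its prior: 1/6 · 1/9 = 1/54, 1/6 · 5/42 = 5/252, 1/6 · 5/63 = 5/378, 1/6 · 5/126 = 5/756, 1/6 · 1/84 = 1/504, 1/6 · 0 = 0; summing to 13/216.
Normalising, the posterior is P(r = 1 | data) = 4/13, P(r = 3 | data) = 30/91, P(r = 4 | data) = 20/91, P(r = 5 | data) = 10/91, P(r = 6 | data) = 3/91, P(r = 7 | data) = 0.
Averaging over the posterior, P(orange next | data) = (1)(4/13) + (3/5)(30/91) + (2/5)(20/91) + (1/5)(10/91) + (0)(3/91) = 8/13.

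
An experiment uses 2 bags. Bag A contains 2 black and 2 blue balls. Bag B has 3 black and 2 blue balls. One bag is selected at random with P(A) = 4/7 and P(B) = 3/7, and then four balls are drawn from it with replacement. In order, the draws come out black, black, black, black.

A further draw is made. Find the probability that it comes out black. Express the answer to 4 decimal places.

Compute the likelihood of the observed sequence for each case: P(data | bag A) = (2/4)(2/4)(2/4)(2/4) = 0.0625; P(data | bag B) = (3/5)(3/5)(3/5)(3/5) = 0.1296.
The prior-weighted likelihoods are 4/7 · 0.0625 = 0.035714, 3/7 · 0.1296 = 0.055543; summing to 0.091257.
Normalising, the posterior is P(bag A | data) = 0.39136, P(bag B | data) = 0.60864.
Averaging over the posterior, P(black next | data) = (1/2)(0.39136) + (3/5)(0.60864) = 0.56086.

0.5609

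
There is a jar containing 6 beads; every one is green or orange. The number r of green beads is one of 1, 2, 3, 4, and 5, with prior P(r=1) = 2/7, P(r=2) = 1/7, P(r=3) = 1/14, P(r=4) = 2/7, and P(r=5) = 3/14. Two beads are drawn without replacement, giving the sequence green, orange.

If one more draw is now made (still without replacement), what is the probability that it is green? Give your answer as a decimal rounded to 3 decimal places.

The likelihood of the observed sequence under each hypothesis: P(data | r = 1) = (1/6)(5/5) = 1/6; P(data | r = 2) = (2/6)(4/5) = 4/15; P(data | r = 3) = (3/6)(3/5) = 3/10; P(data | r = 4) = (4/6)(2/5) = 4/15; P(data | r = 5) = (5/6)(1/5) = 1/6.
Multiplying each by its prior: 2/7 · 1/6 = 1/21, 1/7 · 4/15 = 4/105, 1/14 · 3/10 = 3/140, 2/7 · 4/15 = 8/105, 3/14 · 1/6 = 1/28; summing to 23/105.
Dividing through by the total gives posterior P(r = 1 | data) = 5/23, P(r = 2 | data) = 4/23, P(r = 3 | data) = 9/92, P(r = 4 | data) = 8/23, P(r = 5 | data) = 15/92.
Averaging over the posterior, P(green next | data) = (0)(5/23) + (1/4)(4/23) + (1/2)(9/92) + (3/4)(8/23) + (1)(15/92) = 95/184.

0.516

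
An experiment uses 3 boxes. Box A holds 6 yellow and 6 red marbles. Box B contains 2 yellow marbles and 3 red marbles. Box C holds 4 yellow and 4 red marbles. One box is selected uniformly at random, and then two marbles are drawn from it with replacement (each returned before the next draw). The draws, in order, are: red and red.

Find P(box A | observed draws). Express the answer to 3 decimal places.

The likelihood of the observed sequence under each hypothesis: P(data | box A) = (6/12)(6/12) = 1/4; P(data | box B) = (3/5)(3/5) = 9/25; P(data | box C) = (4/8)(4/8) = 1/4.
The prior-weighted likelihoods are 1/3 · 1/4 = 1/12, 1/3 · 9/25 = 3/25, 1/3 · 1/4 = 1/12; these sum to 43/150.
Therefore the posterior P(box A | data) = (1/12) / (43/150) = 25/86.

0.291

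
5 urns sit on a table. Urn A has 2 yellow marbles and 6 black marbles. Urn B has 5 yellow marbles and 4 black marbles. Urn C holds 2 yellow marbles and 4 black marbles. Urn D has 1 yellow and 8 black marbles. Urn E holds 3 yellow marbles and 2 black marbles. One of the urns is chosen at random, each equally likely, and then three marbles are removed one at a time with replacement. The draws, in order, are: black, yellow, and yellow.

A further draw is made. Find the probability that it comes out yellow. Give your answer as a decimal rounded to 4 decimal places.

Compute the likelihood of the observed sequence for each case: P(data | urn A) = (6/8)(2/8)(2/8) = 0.046875; P(data | urn B) = (4/9)(5/9)(5/9) = 0.13717; P(data | urn C) = (4/6)(2/6)(2/6) = 0.074074; P(data | urn D) = (8/9)(1/9)(1/9) = 0.010974; P(data | urn E) = (2/5)(3/5)(3/5) = 0.144.
Weighting by the prior gives 1/5 · 0.046875 = 0.009375, 1/5 · 0.13717 = 0.027435, 1/5 · 0.074074 = 0.014815, 1/5 · 0.010974 = 0.0021948, 1/5 · 0.144 = 0.0288; with total 0.082619.
Normalising, the posterior is P(urn A | data) = 0.11347, P(urn B | data) = 0.33206, P(urn C | data) = 0.17931, P(urn D | data) = 0.026565, P(urn E | data) = 0.34859.
The predictive probability is P(yellow next | data) = (1/4)(0.11347) + (5/9)(0.33206) + (1/3)(0.17931) + (1/9)(0.026565) + (3/5)(0.34859) = 0.48472.

0.4847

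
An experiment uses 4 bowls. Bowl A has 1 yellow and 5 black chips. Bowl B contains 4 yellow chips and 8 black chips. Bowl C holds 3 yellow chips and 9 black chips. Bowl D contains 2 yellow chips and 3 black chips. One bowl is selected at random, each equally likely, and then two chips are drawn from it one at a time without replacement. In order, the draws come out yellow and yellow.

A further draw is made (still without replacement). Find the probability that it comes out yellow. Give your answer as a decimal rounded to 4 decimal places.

Compute the likelihood of the observed sequence for each case: P(data | bowl A) = (1/6)(0/5) = 0; P(data | bowl B) = (4/12)(3/11) = 1/11; P(data | bowl C) = (3/12)(2/11) = 1/22; P(data | bowl D) = (2/5)(1/4) = 1/10.
Multiplying each by its prior: 1/4 · 0 = 0, 1/4 · 1/11 = 1/44, 1/4 · 1/22 = 1/88, 1/4 · 1/10 = 1/40; with total 13/220.
Dividing through by the total gives posterior P(bowl A | data) = 0, P(bowl B | data) = 5/13, P(bowl C | data) = 5/26, P(bowl D | data) = 11/26.
The predictive probability is P(yellow next | data) = (1/5)(5/13) + (1/10)(5/26) + (0)(11/26) = 5/52.

0.0962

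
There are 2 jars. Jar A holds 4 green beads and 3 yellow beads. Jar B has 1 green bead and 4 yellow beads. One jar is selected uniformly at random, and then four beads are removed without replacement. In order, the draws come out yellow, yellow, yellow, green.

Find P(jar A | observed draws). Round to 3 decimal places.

Under each hypothesis, the probability of the observed sequence is: P(data | jar A) = (3/7)(2/6)(1/5)(4/4) = 1/35; P(data | jar B) = (4/5)(3/4)(2/3)(1/2) = 1/5.
Weighting by the prior gives 1/2 · 1/35 = 1/70, 1/2 · 1/5 = 1/10; summing to 4/35.
By Bayes' rule, P(jar A | data) = (1/70) / (4/35) = 1/8.

0.125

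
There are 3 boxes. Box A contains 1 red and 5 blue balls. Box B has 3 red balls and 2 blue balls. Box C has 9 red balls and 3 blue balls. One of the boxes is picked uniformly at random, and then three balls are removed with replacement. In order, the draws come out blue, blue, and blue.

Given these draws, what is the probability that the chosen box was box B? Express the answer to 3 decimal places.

0.097

Compute the likelihood of the observed sequence for each case: P(data | box A) = (5/6)(5/6)(5/6) = 0.5787; P(data | box B) = (2/5)(2/5)(2/5) = 0.064; P(data | box C) = (3/12)(3/12)(3/12) = 0.015625.
Weighting by the prior gives 1/3 · 0.5787 = 0.1929, 1/3 · 0.064 = 0.021333, 1/3 · 0.015625 = 0.0052083; summing to 0.21944.
So P(box B | data) = (0.021333) / (0.21944) = 0.097216.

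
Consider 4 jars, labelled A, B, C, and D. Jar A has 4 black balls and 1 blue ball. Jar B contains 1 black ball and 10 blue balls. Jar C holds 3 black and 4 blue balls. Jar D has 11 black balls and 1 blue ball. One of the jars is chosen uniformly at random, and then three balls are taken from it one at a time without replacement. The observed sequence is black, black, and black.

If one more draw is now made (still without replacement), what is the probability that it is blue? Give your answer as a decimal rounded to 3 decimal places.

0.265

Compute the likelihood of the observed sequence for each case: P(data | jar A) = (4/5)(3/4)(2/3) = 2/5; P(data | jar B) = (1/11)(0/10) = 0; P(data | jar C) = (3/7)(2/6)(1/5) = 1/35; P(data | jar D) = (11/12)(10/11)(9/10) = 3/4.
Weighting by the prior gives 1/4 · 2/5 = 1/10, 1/4 · 0 = 0, 1/4 · 1/35 = 1/140, 1/4 · 3/4 = 3/16; summing to 33/112.
Normalising, the posterior is P(jar A | data) = 56/165, P(jar B | data) = 0, P(jar C | data) = 4/165, P(jar D | data) = 7/11.
Averaging over the posterior, P(blue next | data) = (1/2)(56/165) + (1)(4/165) + (1/9)(7/11) = 131/495.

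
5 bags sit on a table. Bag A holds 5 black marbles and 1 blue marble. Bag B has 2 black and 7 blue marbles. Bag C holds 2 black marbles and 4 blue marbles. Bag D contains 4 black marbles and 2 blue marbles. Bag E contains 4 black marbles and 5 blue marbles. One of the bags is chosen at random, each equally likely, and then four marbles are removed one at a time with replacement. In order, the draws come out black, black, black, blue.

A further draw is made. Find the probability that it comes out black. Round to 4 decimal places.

0.6422

For each hypothesis, P(data | H) works out to: P(data | bag A) = (5/6)(5/6)(5/6)(1/6) = 0.096451; P(data | bag B) = (2/9)(2/9)(2/9)(7/9) = 0.0085353; P(data | bag C) = (2/6)(2/6)(2/6)(4/6) = 0.024691; P(data | bag D) = (4/6)(4/6)(4/6)(2/6) = 0.098765; P(data | bag E) = (4/9)(4/9)(4/9)(5/9) = 0.048773.
The prior-weighted likelihoods are 1/5 · 0.096451 = 0.01929, 1/5 · 0.0085353 = 0.0017071, 1/5 · 0.024691 = 0.0049383, 1/5 · 0.098765 = 0.019753, 1/5 · 0.048773 = 0.0097546; summing to 0.055443.
The posterior is then P(bag A | data) = 0.34793, P(bag B | data) = 0.030789, P(bag C | data) = 0.089069, P(bag D | data) = 0.35628, P(bag E | data) = 0.17594.
So P(black next | data) = Σ P(black next | H) P(H | data) = (5/6)(0.34793) + (2/9)(0.030789) + (1/3)(0.089069) + (2/3)(0.35628) + (4/9)(0.17594) = 0.64218.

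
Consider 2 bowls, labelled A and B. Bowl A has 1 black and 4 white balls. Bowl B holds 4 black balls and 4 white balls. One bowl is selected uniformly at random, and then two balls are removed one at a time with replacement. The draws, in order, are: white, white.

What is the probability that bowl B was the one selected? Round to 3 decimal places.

Compute the likelihood of the observed sequence for each case: P(data | bowl A) = (4/5)(4/5) = 16/25; P(data | bowl B) = (4/8)(4/8) = 1/4.
Weighting by the prior gives 1/2 · 16/25 = 8/25, 1/2 · 1/4 = 1/8; these sum to 89/200.
Therefore the posterior P(bowl B | data) = (1/8) / (89/200) = 25/89.

0.281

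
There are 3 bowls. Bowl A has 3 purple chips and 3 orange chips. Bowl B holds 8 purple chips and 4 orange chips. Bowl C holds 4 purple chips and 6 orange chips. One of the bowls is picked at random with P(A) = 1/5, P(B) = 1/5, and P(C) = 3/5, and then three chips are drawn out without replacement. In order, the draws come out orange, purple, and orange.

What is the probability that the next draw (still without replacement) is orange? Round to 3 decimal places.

The likelihood of the observed sequence under each hypothesis: P(data | bowl A) = (3/6)(3/5)(2/4) = 0.15; P(data | bowl B) = (4/12)(8/11)(3/10) = 0.072727; P(data | bowl C) = (6/10)(4/9)(5/8) = 0.16667.
Multiplying each by its prior: 1/5 · 0.15 = 0.03, 1/5 · 0.072727 = 0.014545, 3/5 · 0.16667 = 0.1; with total 0.14455.
Dividing through by the total gives posterior P(bowl A | data) = 0.20755, P(bowl B | data) = 0.10063, P(bowl C | data) = 0.69182.
The predictive probability is P(orange next | data) = (1/3)(0.20755) + (2/9)(0.10063) + (4/7)(0.69182) = 0.48687.

0.487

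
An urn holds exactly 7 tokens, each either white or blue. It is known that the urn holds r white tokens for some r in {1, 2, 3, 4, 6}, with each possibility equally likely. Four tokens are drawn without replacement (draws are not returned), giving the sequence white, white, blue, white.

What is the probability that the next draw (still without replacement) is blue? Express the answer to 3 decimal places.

0.333

Compute the likelihood of the observed sequence for each case: P(data | r = 1) = (1/7)(0/6) = 0; P(data | r = 2) = (2/7)(1/6)(5/5)(0/4) = 0; P(data | r = 3) = (3/7)(2/6)(4/5)(1/4) = 1/35; P(data | r = 4) = (4/7)(3/6)(3/5)(2/4) = 3/35; P(data | r = 6) = (6/7)(5/6)(1/5)(4/4) = 1/7.
Multiplying each by its prior: 1/5 · 0 = 0, 1/5 · 0 = 0, 1/5 · 1/35 = 1/175, 1/5 · 3/35 = 3/175, 1/5 · 1/7 = 1/35; with total 9/175.
Normalising, the posterior is P(r = 1 | data) = 0, P(r = 2 | data) = 0, P(r = 3 | data) = 1/9, P(r = 4 | data) = 1/3, P(r = 6 | data) = 5/9.
Averaging over the posterior, P(blue next | data) = (1)(1/9) + (2/3)(1/3) + (0)(5/9) = 1/3.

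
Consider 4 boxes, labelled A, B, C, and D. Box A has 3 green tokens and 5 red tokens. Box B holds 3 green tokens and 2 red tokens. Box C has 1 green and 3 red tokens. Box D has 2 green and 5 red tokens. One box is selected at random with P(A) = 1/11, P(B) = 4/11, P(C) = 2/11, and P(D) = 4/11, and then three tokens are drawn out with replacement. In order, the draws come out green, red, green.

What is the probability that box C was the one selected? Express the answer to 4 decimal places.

Compute the likelihood of the observed sequence for each case: P(data | box A) = (3/8)(5/8)(3/8) = 0.087891; P(data | box B) = (3/5)(2/5)(3/5) = 0.144; P(data | box C) = (1/4)(3/4)(1/4) = 0.046875; P(data | box D) = (2/7)(5/7)(2/7) = 0.058309.
The prior-weighted likelihoods are 1/11 · 0.087891 = 0.0079901, 4/11 · 0.144 = 0.052364, 2/11 · 0.046875 = 0.0085227, 4/11 · 0.058309 = 0.021203; summing to 0.09008.
Therefore the posterior P(box C | data) = (0.0085227) / (0.09008) = 0.094613.

0.0946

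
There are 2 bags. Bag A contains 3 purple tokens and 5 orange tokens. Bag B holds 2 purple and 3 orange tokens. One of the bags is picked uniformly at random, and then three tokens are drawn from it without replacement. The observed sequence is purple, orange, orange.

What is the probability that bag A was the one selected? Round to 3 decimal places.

The likelihood of the observed sequence under each hypothesis: P(data | bag A) = (3/8)(5/7)(4/6) = 5/28; P(data | bag B) = (2/5)(3/4)(2/3) = 1/5.
Multiplying each by its prior: 1/2 · 5/28 = 5/56, 1/2 · 1/5 = 1/10; summing to 53/280.
So P(bag A | data) = (5/56) / (53/280) = 25/53.

0.472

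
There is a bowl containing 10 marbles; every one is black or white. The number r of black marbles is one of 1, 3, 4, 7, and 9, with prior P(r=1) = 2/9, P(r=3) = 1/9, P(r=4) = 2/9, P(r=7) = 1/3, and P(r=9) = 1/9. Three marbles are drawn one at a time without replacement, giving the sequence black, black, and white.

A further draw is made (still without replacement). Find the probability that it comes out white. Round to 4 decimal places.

0.3881

Under each hypothesis, the probability of the observed sequence is: P(data | r = 1) = (1/10)(0/9) = 0; P(data | r = 3) = (3/10)(2/9)(7/8) = 0.058333; P(data | r = 4) = (4/10)(3/9)(6/8) = 0.1; P(data | r = 7) = (7/10)(6/9)(3/8) = 0.175; P(data | r = 9) = (9/10)(8/9)(1/8) = 0.1.
Multiplying each by its prior: 2/9 · 0 = 0, 1/9 · 0.058333 = 0.0064815, 2/9 · 0.1 = 0.022222, 1/3 · 0.175 = 0.058333, 1/9 · 0.1 = 0.011111; with total 0.098148.
The posterior is then P(r = 1 | data) = 0, P(r = 3 | data) = 0.066038, P(r = 4 | data) = 0.22642, P(r = 7 | data) = 0.59434, P(r = 9 | data) = 0.11321.
So P(white next | data) = Σ P(white next | H) P(H | data) = (6/7)(0.066038) + (5/7)(0.22642) + (2/7)(0.59434) + (0)(0.11321) = 0.38814.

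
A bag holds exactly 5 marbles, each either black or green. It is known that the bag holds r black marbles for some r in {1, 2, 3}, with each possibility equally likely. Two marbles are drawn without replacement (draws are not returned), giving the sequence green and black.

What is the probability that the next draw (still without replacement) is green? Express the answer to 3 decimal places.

0.625

Under each hypothesis, the probability of the observed sequence is: P(data | r = 1) = (4/5)(1/4) = 1/5; P(data | r = 2) = (3/5)(2/4) = 3/10; P(data | r = 3) = (2/5)(3/4) = 3/10.
The prior-weighted likelihoods are 1/3 · 1/5 = 1/15, 1/3 · 3/10 = 1/10, 1/3 · 3/10 = 1/10; these sum to 4/15.
The posterior is then P(r = 1 | data) = 1/4, P(r = 2 | data) = 3/8, P(r = 3 | data) = 3/8.
So P(green next | data) = Σ P(green next | H) P(H | data) = (1)(1/4) + (2/3)(3/8) + (1/3)(3/8) = 5/8.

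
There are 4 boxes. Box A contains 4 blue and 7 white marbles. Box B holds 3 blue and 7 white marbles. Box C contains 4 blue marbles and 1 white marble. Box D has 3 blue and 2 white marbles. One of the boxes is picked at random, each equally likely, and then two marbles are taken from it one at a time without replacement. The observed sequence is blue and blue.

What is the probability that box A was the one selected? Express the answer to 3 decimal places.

Compute the likelihood of the observed sequence for each case: P(data | box A) = (4/11)(3/10) = 6/55; P(data | box B) = (3/10)(2/9) = 1/15; P(data | box C) = (4/5)(3/4) = 3/5; P(data | box D) = (3/5)(2/4) = 3/10.
Multiplying each by its prior: 1/4 · 6/55 = 3/110, 1/4 · 1/15 = 1/60, 1/4 · 3/5 = 3/20, 1/4 · 3/10 = 3/40; these sum to 71/264.
By Bayes' rule, P(box A | data) = (3/110) / (71/264) = 36/355.

0.101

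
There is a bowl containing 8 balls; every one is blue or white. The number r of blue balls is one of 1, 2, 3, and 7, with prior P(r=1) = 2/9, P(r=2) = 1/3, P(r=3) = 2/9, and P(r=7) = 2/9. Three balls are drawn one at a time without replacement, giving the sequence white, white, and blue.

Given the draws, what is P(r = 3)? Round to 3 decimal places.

0.313

The likelihood of the observed sequence under each hypothesis: P(data | r = 1) = (7/8)(6/7)(1/6) = 1/8; P(data | r = 2) = (6/8)(5/7)(2/6) = 5/28; P(data | r = 3) = (5/8)(4/7)(3/6) = 5/28; P(data | r = 7) = (1/8)(0/7) = 0.
Weighting by the prior gives 2/9 · 1/8 = 1/36, 1/3 · 5/28 = 5/84, 2/9 · 5/28 = 5/126, 2/9 · 0 = 0; with total 8/63.
By Bayes' rule, P(r = 3 | data) = (5/126) / (8/63) = 5/16.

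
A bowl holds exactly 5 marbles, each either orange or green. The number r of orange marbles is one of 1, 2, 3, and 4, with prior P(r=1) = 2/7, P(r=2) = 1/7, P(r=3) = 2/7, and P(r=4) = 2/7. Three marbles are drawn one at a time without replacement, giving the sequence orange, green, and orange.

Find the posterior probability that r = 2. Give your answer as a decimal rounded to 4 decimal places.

0.1111

For each hypothesis, P(data | H) works out to: P(data | r = 1) = (1/5)(4/4)(0/3) = 0; P(data | r = 2) = (2/5)(3/4)(1/3) = 1/10; P(data | r = 3) = (3/5)(2/4)(2/3) = 1/5; P(data | r = 4) = (4/5)(1/4)(3/3) = 1/5.
Weighting by the prior gives 2/7 · 0 = 0, 1/7 · 1/10 = 1/70, 2/7 · 1/5 = 2/35, 2/7 · 1/5 = 2/35; with total 9/70.
Therefore the posterior P(r = 2 | data) = (1/70) / (9/70) = 1/9.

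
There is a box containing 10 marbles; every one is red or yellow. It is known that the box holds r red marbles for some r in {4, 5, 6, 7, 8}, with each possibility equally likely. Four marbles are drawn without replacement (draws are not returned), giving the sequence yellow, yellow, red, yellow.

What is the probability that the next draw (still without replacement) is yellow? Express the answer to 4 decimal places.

0.3768

Compute the likelihood of the observed sequence for each case: P(data | r = 4) = (6/10)(5/9)(4/8)(4/7) = 2/21; P(data | r = 5) = (5/10)(4/9)(5/8)(3/7) = 5/84; P(data | r = 6) = (4/10)(3/9)(6/8)(2/7) = 1/35; P(data | r = 7) = (3/10)(2/9)(7/8)(1/7) = 1/120; P(data | r = 8) = (2/10)(1/9)(8/8)(0/7) = 0.
The prior-weighted likelihoods are 1/5 · 2/21 = 2/105, 1/5 · 5/84 = 1/84, 1/5 · 1/35 = 1/175, 1/5 · 1/120 = 1/600, 1/5 · 0 = 0; with total 23/600.
Dividing through by the total gives posterior P(r = 4 | data) = 80/161, P(r = 5 | data) = 50/161, P(r = 6 | data) = 24/161, P(r = 7 | data) = 1/23, P(r = 8 | data) = 0.
The predictive probability is P(yellow next | data) = (1/2)(80/161) + (1/3)(50/161) + (1/6)(24/161) + (0)(1/23) = 26/69.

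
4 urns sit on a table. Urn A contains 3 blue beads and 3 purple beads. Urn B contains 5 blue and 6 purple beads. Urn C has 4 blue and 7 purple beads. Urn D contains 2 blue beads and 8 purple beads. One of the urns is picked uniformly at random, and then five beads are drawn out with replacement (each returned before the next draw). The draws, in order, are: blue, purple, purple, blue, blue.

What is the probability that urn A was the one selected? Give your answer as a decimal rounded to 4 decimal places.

For each hypothesis, P(data | H) works out to: P(data | urn A) = (3/6)(3/6)(3/6)(3/6)(3/6) = 0.03125; P(data | urn B) = (5/11)(6/11)(6/11)(5/11)(5/11) = 0.027941; P(data | urn C) = (4/11)(7/11)(7/11)(4/11)(4/11) = 0.019472; P(data | urn D) = (2/10)(8/10)(8/10)(2/10)(2/10) = 0.00512.
Multiplying each by its prior: 1/4 · 0.03125 = 0.0078125, 1/4 · 0.027941 = 0.0069854, 1/4 · 0.019472 = 0.004868, 1/4 · 0.00512 = 0.00128; with total 0.020946.
By Bayes' rule, P(urn A | data) = (0.0078125) / (0.020946) = 0.37298.

0.3730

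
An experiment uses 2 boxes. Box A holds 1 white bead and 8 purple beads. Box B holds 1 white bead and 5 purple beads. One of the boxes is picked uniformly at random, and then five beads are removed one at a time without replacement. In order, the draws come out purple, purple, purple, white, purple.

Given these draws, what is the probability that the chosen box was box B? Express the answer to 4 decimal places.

0.6000

For each hypothesis, P(data | H) works out to: P(data | box A) = (8/9)(7/8)(6/7)(1/6)(5/5) = 1/9; P(data | box B) = (5/6)(4/5)(3/4)(1/3)(2/2) = 1/6.
The prior-weighted likelihoods are 1/2 · 1/9 = 1/18, 1/2 · 1/6 = 1/12; these sum to 5/36.
By Bayes' rule, P(box B | data) = (1/12) / (5/36) = 3/5.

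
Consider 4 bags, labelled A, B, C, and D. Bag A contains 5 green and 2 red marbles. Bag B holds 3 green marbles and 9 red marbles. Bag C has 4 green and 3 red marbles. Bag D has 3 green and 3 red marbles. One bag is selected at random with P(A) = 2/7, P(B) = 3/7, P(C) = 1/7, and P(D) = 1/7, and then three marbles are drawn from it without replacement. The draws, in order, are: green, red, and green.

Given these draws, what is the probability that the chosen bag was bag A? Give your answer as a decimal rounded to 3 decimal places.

0.462

The likelihood of the observed sequence under each hypothesis: P(data | bag A) = (5/7)(2/6)(4/5) = 0.19048; P(data | bag B) = (3/12)(9/11)(2/10) = 0.040909; P(data | bag C) = (4/7)(3/6)(3/5) = 0.17143; P(data | bag D) = (3/6)(3/5)(2/4) = 0.15.
Multiplying each by its prior: 2/7 · 0.19048 = 0.054422, 3/7 · 0.040909 = 0.017532, 1/7 · 0.17143 = 0.02449, 1/7 · 0.15 = 0.021429; these sum to 0.11787.
By Bayes' rule, P(bag A | data) = (0.054422) / (0.11787) = 0.4617.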